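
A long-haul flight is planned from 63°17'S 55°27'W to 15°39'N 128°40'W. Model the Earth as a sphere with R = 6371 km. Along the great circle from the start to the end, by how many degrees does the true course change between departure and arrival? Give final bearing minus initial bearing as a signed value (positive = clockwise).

+42.5°

At departure: θ₁ = atan2(sin Δλ cos φ₂, cos φ₁ sin φ₂ − sin φ₁ cos φ₂ cos Δλ) = 291.85°
At arrival: θ₂ = atan2(sin Δλ cos φ₁, −cos φ₂ sin φ₁ + sin φ₂ cos φ₁ cos Δλ) = 334.32°
Δθ = θ₂ − θ₁ = +42.5°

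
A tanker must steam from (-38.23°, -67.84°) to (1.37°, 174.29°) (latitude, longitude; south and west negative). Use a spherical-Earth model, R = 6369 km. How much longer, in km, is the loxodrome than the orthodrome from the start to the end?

397 km

Great circle: cos σ = sin φ₁ sin φ₂ + cos φ₁ cos φ₂ cos Δλ,  σ = 1.9626 rad → d_gc = 12500.1 km
Rhumb line: Δψ = +0.7470, q = Δφ/Δψ = 0.9252, d_rh = R√(Δφ²+q²Δλ²) = 12897.2 km
Excess = 12897.2 − 12500.1 = 397.1 ≈ 397 km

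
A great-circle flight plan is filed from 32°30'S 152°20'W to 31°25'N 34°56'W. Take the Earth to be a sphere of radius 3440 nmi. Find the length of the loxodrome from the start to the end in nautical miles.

Rhumb course C = atan2(Δλ, Δψ) with Δψ = ln[tan(π/4+φ₂/2)/tan(π/4+φ₁/2)] = +1.1784, Δλ = +2.0490 → C = 60.10°
d = R·|Δφ| / |cos C| = 3440·1.11556 / 0.49854 = 7697 nmi

7697 nmi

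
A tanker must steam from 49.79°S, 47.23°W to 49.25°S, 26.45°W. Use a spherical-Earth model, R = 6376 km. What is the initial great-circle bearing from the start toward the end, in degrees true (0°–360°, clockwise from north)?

95.7°

θ = atan2( sin Δλ·cos φ₂ ,  cos φ₁ sin φ₂ − sin φ₁ cos φ₂ cos Δλ )
  = atan2(+0.2316, -0.0230) = 95.67°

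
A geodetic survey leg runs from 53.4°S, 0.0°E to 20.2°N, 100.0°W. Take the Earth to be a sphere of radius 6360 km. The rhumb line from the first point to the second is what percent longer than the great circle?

2.2%

Great circle: σ = 1.9545 rad → d_gc = Rσ = 12430.8 km
Rhumb: Δφ = +1.2846, Δλ = -1.7453, Δψ = +1.4666, q = Δφ/Δψ = 0.8759 → d_rh = R√(Δφ²+q²Δλ²) = 12699.4 km
Excess = (12699.4 − 12430.8) / 12430.8 = 268.6 / 12430.8 = 2.16% ≈ 2.2%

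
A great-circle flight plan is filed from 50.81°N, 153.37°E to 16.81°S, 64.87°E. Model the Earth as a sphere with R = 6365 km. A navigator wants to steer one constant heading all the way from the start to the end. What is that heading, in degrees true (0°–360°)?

Meridional parts: M(φ₁)=+1.0329, M(φ₂)=-0.2977 → ΔM = -1.3306;  Δλ = -1.5446 rad
tan C = Δλ / ΔM = +1.1609 → C = 229.26°

229.3°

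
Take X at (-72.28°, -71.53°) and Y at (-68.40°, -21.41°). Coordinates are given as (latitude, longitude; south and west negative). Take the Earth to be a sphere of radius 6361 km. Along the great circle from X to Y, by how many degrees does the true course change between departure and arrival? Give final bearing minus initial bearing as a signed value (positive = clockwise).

-47.6°

Initial bearing θ₁ = atan2(sin Δλ cos φ₂, cos φ₁ sin φ₂ − sin φ₁ cos φ₂ cos Δλ) = 101.63°
Final bearing θ₂ = (initial bearing from the destination back to the start) + 180° = 54.08°
Δθ = θ₂ − θ₁ = -47.6°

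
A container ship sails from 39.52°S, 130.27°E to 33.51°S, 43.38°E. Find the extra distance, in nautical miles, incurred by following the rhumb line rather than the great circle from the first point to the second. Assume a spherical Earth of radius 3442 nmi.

Great circle: cos σ = sin φ₁ sin φ₂ + cos φ₁ cos φ₂ cos Δλ,  σ = 1.1743 rad → d_gc = 4041.9 nmi
Rhumb line: Δψ = +0.1306, q = Δφ/Δψ = 0.8029, d_rh = R√(Δφ²+q²Δλ²) = 4206.7 nmi
Excess = 4206.7 − 4041.9 = 164.8 ≈ 165 nmi

165 nmi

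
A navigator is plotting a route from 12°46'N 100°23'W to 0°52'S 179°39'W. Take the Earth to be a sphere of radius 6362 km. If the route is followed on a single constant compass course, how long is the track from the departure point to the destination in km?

Rhumb course C = atan2(Δλ, Δψ) with Δψ = ln[tan(π/4+φ₂/2)/tan(π/4+φ₁/2)] = -0.2398, Δλ = -1.3835 → C = 260.17°
d = R·|Δφ| / |cos C| = 6362·0.23795 / 0.17080 = 8863 km

8863 km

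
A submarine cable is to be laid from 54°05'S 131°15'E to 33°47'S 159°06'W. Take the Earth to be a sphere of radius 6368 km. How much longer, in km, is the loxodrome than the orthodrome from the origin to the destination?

Great circle: cos σ = sin φ₁ sin φ₂ + cos φ₁ cos φ₂ cos Δλ,  σ = 0.9022 rad → d_gc = 5745.2 km
Rhumb line: Δψ = +0.4996, q = Δφ/Δψ = 0.7092, d_rh = R√(Δφ²+q²Δλ²) = 5935.8 km
Excess = 5935.8 − 5745.2 = 190.6 ≈ 191 km

191 km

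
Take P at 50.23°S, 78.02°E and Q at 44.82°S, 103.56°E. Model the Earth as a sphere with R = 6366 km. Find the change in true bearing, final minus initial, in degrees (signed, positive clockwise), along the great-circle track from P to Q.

-19.0°

At departure: θ₁ = atan2(sin Δλ cos φ₂, cos φ₁ sin φ₂ − sin φ₁ cos φ₂ cos Δλ) = 82.36°
At arrival: θ₂ = atan2(sin Δλ cos φ₁, −cos φ₂ sin φ₁ + sin φ₂ cos φ₁ cos Δλ) = 63.36°
Δθ = θ₂ − θ₁ = -19.0°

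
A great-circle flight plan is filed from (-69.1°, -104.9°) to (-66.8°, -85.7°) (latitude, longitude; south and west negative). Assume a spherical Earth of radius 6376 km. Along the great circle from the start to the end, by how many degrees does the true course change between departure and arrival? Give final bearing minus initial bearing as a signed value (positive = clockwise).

-17.8°

Initial bearing θ₁ = atan2(sin Δλ cos φ₂, cos φ₁ sin φ₂ − sin φ₁ cos φ₂ cos Δλ) = 81.37°
Final bearing θ₂ = (initial bearing from the destination back to the start) + 180° = 63.55°
Δθ = θ₂ − θ₁ = -17.8°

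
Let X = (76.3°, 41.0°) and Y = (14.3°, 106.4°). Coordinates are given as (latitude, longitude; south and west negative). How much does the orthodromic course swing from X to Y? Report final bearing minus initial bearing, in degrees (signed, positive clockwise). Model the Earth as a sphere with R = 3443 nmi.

Initial bearing θ₁ = atan2(sin Δλ cos φ₂, cos φ₁ sin φ₂ − sin φ₁ cos φ₂ cos Δλ) = 110.73°
Final bearing θ₂ = (initial bearing from the destination back to the start) + 180° = 166.79°
Δθ = θ₂ − θ₁ = +56.1°

+56.1°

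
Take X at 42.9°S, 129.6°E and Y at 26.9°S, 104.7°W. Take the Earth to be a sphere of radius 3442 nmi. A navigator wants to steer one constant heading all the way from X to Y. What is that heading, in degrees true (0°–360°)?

Δψ = ln[tan(π/4+φ₂/2)/tan(π/4+φ₁/2)] = +0.3427
Δλ = +2.1939 rad (taken the short way round)
course = atan2(Δλ, Δψ) = 81.12°

81.1°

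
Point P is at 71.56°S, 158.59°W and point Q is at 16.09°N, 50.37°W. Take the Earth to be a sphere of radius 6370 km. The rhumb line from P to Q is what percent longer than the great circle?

Great circle: σ = 1.9369 rad → d_gc = Rσ = 12337.8 km
Rhumb: Δφ = +1.5298, Δλ = +1.8888, Δψ = +2.1028, q = Δφ/Δψ = 0.7275 → d_rh = R√(Δφ²+q²Δλ²) = 13098.7 km
Excess = (13098.7 − 12337.8) / 12337.8 = 760.9 / 12337.8 = 6.17% ≈ 6.2%

6.2%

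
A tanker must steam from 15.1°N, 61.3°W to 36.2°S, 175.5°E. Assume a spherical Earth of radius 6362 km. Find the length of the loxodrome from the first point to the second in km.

14155 km

Δψ = ln[tan(π/4+φ₂/2)/tan(π/4+φ₁/2)] = -0.9452;  Δφ = -0.8954 rad,  Δλ = -2.1502 rad
q = Δφ/Δψ = 0.9472
d = R·√(Δφ² + q²Δλ²) = 6362·2.22486 = 14155 km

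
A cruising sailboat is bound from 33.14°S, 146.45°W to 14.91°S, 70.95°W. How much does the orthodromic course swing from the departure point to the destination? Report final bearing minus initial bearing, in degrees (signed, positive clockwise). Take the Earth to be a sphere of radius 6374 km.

-35.4°

Initial bearing θ₁ = atan2(sin Δλ cos φ₂, cos φ₁ sin φ₂ − sin φ₁ cos φ₂ cos Δλ) = 95.08°
Final bearing θ₂ = (initial bearing from the destination back to the start) + 180° = 59.67°
Δθ = θ₂ − θ₁ = -35.4°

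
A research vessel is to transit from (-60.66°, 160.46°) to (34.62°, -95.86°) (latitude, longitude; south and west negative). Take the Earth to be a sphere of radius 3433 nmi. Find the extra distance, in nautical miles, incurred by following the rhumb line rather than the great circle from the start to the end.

163 nmi

Great circle: cos σ = sin φ₁ sin φ₂ + cos φ₁ cos φ₂ cos Δλ,  σ = 2.2026 rad → d_gc = 7561.60 nmi
Rhumb line: Δψ = +1.9850, q = Δφ/Δψ = 0.8378, d_rh = R√(Δφ²+q²Δλ²) = 7725.09 nmi
Excess = 7725.09 − 7561.60 = 163.49 ≈ 163 nmi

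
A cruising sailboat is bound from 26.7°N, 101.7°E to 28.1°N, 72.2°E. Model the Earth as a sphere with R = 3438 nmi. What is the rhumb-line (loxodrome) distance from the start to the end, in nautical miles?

1574 nmi

Δψ = ln[tan(π/4+φ₂/2)/tan(π/4+φ₁/2)] = +0.0275;  Δφ = +0.0244 rad,  Δλ = -0.5149 rad
q = Δφ/Δψ = 0.8878
d = R·√(Δφ² + q²Δλ²) = 3438·0.45775 = 1574 nmi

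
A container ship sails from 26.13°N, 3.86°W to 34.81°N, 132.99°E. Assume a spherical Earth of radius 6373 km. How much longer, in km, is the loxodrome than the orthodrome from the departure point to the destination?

1272 km

Great circle: cos σ = sin φ₁ sin φ₂ + cos φ₁ cos φ₂ cos Δλ,  σ = 1.8612 rad → d_gc = 11861.7 km
Rhumb line: Δψ = +0.1761, q = Δφ/Δψ = 0.8605, d_rh = R√(Δφ²+q²Δλ²) = 13133.9 km
Excess = 13133.9 − 11861.7 = 1272.2 ≈ 1272 km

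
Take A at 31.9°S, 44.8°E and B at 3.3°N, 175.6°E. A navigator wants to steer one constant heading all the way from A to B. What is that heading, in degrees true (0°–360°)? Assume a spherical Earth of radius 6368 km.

74.2°

Δψ = ln[tan(π/4+φ₂/2)/tan(π/4+φ₁/2)] = +0.6456
Δλ = +2.2829 rad (taken the short way round)
course = atan2(Δλ, Δψ) = 74.21°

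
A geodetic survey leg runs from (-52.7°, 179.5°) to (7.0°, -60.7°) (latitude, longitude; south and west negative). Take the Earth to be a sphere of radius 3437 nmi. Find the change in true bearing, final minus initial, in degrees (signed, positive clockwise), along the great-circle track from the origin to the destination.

Initial bearing θ₁ = atan2(sin Δλ cos φ₂, cos φ₁ sin φ₂ − sin φ₁ cos φ₂ cos Δλ) = 110.30°
Final bearing θ₂ = (initial bearing from the destination back to the start) + 180° = 34.93°
Δθ = θ₂ − θ₁ = -75.4°

-75.4°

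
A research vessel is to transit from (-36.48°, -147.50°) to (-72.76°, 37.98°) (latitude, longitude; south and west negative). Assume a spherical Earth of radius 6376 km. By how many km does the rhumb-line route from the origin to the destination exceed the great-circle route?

Great circle: cos σ = sin φ₁ sin φ₂ + cos φ₁ cos φ₂ cos Δλ,  σ = 1.2338 rad → d_gc = 7866.971 km
Rhumb line: Δψ = -1.2019, q = Δφ/Δψ = 0.5268, d_rh = R√(Δφ²+q²Δλ²) = 10999.468 km
Excess = 10999.468 − 7866.971 = 3132.497 ≈ 3132 km

3132 km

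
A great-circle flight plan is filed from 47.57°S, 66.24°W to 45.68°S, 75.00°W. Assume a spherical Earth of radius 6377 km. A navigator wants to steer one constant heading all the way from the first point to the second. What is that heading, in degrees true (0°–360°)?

Δψ = ln[tan(π/4+φ₂/2)/tan(π/4+φ₁/2)] = +0.0480
Δλ = -0.1529 rad (taken the short way round)
course = atan2(Δλ, Δψ) = 287.44°

287.4°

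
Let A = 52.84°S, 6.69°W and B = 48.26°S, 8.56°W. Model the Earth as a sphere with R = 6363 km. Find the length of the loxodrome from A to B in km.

Rhumb course C = atan2(Δλ, Δψ) with Δψ = ln[tan(π/4+φ₂/2)/tan(π/4+φ₁/2)] = +0.1259, Δλ = -0.0326 → C = 345.47°
d = R·|Δφ| / |cos C| = 6363·0.07994 / 0.96802 = 525 km

525 km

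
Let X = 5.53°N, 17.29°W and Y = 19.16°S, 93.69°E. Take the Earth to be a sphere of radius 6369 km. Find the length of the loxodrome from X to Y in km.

Rhumb course C = atan2(Δλ, Δψ) with Δψ = ln[tan(π/4+φ₂/2)/tan(π/4+φ₁/2)] = -0.4375, Δλ = +1.9370 → C = 102.73°
d = R·|Δφ| / |cos C| = 6369·0.43092 / 0.22031 = 12458 km

12458 km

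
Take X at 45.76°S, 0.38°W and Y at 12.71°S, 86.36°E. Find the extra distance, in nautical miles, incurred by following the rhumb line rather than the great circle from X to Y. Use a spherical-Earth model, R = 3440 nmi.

139 nmi

Great circle: cos σ = sin φ₁ sin φ₂ + cos φ₁ cos φ₂ cos Δλ,  σ = 1.3732 rad → d_gc = 4723.8 nmi
Rhumb line: Δψ = +0.6766, q = Δφ/Δψ = 0.8526, d_rh = R√(Δφ²+q²Δλ²) = 4863.2 nmi
Excess = 4863.2 − 4723.8 = 139.4 ≈ 139 nmi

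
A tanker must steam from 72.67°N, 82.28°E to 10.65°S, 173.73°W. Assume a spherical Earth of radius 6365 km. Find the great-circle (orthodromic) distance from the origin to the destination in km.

11588 km

Haversine: a = sin²(Δφ/2)+cos φ₁ cos φ₂ sin²(Δλ/2) = 0.62360;  σ = 2·atan2(√a,√(1−a))
σ = 104.311° → d = Rσ = 6365·1.82058 = 11588 km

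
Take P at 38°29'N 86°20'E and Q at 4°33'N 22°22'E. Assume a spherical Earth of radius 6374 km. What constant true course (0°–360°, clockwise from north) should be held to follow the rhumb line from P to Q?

Meridional parts: M(φ₁)=+0.7287, M(φ₂)=+0.0795 → ΔM = -0.6492;  Δλ = -1.1164 rad
tan C = Δλ / ΔM = +1.7196 → C = 239.82°

239.8°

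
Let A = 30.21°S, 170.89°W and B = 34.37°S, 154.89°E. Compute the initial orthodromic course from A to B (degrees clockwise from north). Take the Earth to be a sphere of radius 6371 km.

N = sin Δλ·cos φ₂ = -0.4642;  D = cos φ₁ sin φ₂ − sin φ₁ cos φ₂ cos Δλ = -0.1444
initial course = atan2(N, D) = 252.72°

252.7°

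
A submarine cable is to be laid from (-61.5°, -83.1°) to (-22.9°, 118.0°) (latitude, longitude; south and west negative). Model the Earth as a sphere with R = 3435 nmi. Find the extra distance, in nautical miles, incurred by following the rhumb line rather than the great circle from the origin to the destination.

Great circle: cos σ = sin φ₁ sin φ₂ + cos φ₁ cos φ₂ cos Δλ,  σ = 1.6390 rad → d_gc = 5629.8 nmi
Rhumb line: Δψ = +0.9598, q = Δφ/Δψ = 0.7019, d_rh = R√(Δφ²+q²Δλ²) = 7075.9 nmi
Excess = 7075.9 − 5629.8 = 1446.1 ≈ 1446 nmi

1446 nmi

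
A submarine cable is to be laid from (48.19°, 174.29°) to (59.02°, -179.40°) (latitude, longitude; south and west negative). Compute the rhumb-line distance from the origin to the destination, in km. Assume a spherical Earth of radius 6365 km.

Δψ = ln[tan(π/4+φ₂/2)/tan(π/4+φ₁/2)] = +0.3208;  Δφ = +0.1890 rad,  Δλ = +0.1101 rad
q = Δφ/Δψ = 0.5892
d = R·√(Δφ² + q²Δλ²) = 6365·0.19985 = 1272 km

1272 km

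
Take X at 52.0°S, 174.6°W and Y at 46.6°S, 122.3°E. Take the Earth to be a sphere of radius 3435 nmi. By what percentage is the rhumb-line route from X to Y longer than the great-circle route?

3.1%

Great circle: σ = 0.7014 rad → d_gc = Rσ = 2409.3 nmi
Rhumb: Δφ = +0.0942, Δλ = -1.1013, Δψ = +0.1447, q = Δφ/Δψ = 0.6512 → d_rh = R√(Δφ²+q²Δλ²) = 2484.7 nmi
Excess = (2484.7 − 2409.3) / 2409.3 = 75.4 / 2409.3 = 3.13% ≈ 3.1%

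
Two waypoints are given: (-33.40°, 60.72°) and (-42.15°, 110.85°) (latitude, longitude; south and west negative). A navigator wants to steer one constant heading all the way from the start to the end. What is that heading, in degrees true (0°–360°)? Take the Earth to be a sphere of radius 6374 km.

102.5°

Meridional parts: M(φ₁)=-0.6191, M(φ₂)=-0.8127 → ΔM = -0.1936;  Δλ = +0.8749 rad
tan C = Δλ / ΔM = -4.5187 → C = 102.48°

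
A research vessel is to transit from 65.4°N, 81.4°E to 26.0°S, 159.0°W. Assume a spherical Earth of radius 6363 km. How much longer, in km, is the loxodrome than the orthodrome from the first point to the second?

Great circle: cos σ = sin φ₁ sin φ₂ + cos φ₁ cos φ₂ cos Δλ,  σ = 2.1937 rad → d_gc = 13958.5 km
Rhumb line: Δψ = -1.9933, q = Δφ/Δψ = 0.8003, d_rh = R√(Δφ²+q²Δλ²) = 14697.7 km
Excess = 14697.7 − 13958.5 = 739.2 ≈ 739 km

739 km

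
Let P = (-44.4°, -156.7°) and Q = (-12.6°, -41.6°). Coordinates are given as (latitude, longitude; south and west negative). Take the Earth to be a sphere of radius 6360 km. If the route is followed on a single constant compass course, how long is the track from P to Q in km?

11548 km

Δψ = ln[tan(π/4+φ₂/2)/tan(π/4+φ₁/2)] = +0.6449;  Δφ = +0.5550 rad,  Δλ = +2.0089 rad
q = Δφ/Δψ = 0.8606
d = R·√(Δφ² + q²Δλ²) = 6360·1.81569 = 11548 km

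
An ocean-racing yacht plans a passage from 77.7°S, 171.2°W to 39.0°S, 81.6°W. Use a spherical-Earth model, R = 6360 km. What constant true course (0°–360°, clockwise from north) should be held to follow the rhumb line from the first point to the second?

Meridional parts: M(φ₁)=-2.2279, M(φ₂)=-0.7403 → ΔM = +1.4876;  Δλ = +1.5638 rad
tan C = Δλ / ΔM = +1.0512 → C = 46.43°

46.4°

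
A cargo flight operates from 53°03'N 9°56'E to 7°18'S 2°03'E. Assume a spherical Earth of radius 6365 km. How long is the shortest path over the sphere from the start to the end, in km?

6745 km

Haversine: a = sin²(Δφ/2)+cos φ₁ cos φ₂ sin²(Δλ/2) = 0.25547;  σ = 2·atan2(√a,√(1−a))
σ = 60.721° → d = Rσ = 6365·1.05978 = 6745 km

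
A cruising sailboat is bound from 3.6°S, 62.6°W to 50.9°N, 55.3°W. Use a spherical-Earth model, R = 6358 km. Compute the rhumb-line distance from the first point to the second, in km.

Rhumb course C = atan2(Δλ, Δψ) with Δψ = ln[tan(π/4+φ₂/2)/tan(π/4+φ₁/2)] = +1.0982, Δλ = +0.1274 → C = 6.62°
d = R·|Δφ| / |cos C| = 6358·0.95120 / 0.99334 = 6088 km

6088 km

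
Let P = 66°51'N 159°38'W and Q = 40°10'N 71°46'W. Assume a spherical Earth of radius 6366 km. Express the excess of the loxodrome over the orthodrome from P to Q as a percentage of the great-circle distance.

7.2%

Great circle: σ = 0.9220 rad → d_gc = Rσ = 5869.2 km
Rhumb: Δφ = -0.4657, Δλ = +1.5336, Δψ = -0.8189, q = Δφ/Δψ = 0.5687 → d_rh = R√(Δφ²+q²Δλ²) = 6293.9 km
Excess = (6293.9 − 5869.2) / 5869.2 = 424.7 / 5869.2 = 7.24% ≈ 7.2%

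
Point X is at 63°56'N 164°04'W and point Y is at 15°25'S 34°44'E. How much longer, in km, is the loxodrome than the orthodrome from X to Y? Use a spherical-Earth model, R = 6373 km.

2375 km

Great circle: cos σ = sin φ₁ sin φ₂ + cos φ₁ cos φ₂ cos Δλ,  σ = 2.2650 rad → d_gc = 14435.1 km
Rhumb line: Δψ = -1.7356, q = Δφ/Δψ = 0.7979, d_rh = R√(Δφ²+q²Δλ²) = 16810.5 km
Excess = 16810.5 − 14435.1 = 2375.4 ≈ 2375 km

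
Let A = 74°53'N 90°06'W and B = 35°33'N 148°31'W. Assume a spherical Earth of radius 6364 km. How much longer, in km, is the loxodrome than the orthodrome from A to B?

164 km

Great circle: cos σ = sin φ₁ sin φ₂ + cos φ₁ cos φ₂ cos Δλ,  σ = 0.8333 rad → d_gc = 5303.3 km
Rhumb line: Δψ = -1.3552, q = Δφ/Δψ = 0.5066, d_rh = R√(Δφ²+q²Δλ²) = 5467.3 km
Excess = 5467.3 − 5303.3 = 164.0 ≈ 164 km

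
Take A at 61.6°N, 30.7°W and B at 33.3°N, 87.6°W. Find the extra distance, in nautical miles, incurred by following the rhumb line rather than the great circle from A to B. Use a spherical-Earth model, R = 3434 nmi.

Great circle: cos σ = sin φ₁ sin φ₂ + cos φ₁ cos φ₂ cos Δλ,  σ = 0.7953 rad → d_gc = 2731.2 nmi
Rhumb line: Δψ = -0.7572, q = Δφ/Δψ = 0.6523, d_rh = R√(Δφ²+q²Δλ²) = 2797.3 nmi
Excess = 2797.3 − 2731.2 = 66.1 ≈ 66 nmi

66 nmi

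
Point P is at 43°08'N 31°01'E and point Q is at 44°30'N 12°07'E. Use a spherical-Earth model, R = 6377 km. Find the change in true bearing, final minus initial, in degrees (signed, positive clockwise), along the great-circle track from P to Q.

Initial bearing θ₁ = atan2(sin Δλ cos φ₂, cos φ₁ sin φ₂ − sin φ₁ cos φ₂ cos Δλ) = 282.25°
Final bearing θ₂ = (initial bearing from the destination back to the start) + 180° = 269.10°
Δθ = θ₂ − θ₁ = -13.1°

-13.1°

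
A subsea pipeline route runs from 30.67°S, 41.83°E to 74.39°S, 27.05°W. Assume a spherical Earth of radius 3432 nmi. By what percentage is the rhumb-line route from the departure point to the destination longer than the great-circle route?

4.2%

Great circle: σ = 0.9586 rad → d_gc = Rσ = 3289.9 nmi
Rhumb: Δφ = -0.7631, Δλ = -1.2022, Δψ = -1.4244, q = Δφ/Δψ = 0.5357 → d_rh = R√(Δφ²+q²Δλ²) = 3426.9 nmi
Excess = (3426.9 − 3289.9) / 3289.9 = 137.0 / 3289.9 = 4.16% ≈ 4.2%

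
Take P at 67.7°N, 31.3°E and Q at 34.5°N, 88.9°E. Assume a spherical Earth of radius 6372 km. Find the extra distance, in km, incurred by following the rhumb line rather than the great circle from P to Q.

142 km

Great circle: cos σ = sin φ₁ sin φ₂ + cos φ₁ cos φ₂ cos Δλ,  σ = 0.8071 rad → d_gc = 5142.7 km
Rhumb line: Δψ = -0.9818, q = Δφ/Δψ = 0.5902, d_rh = R√(Δφ²+q²Δλ²) = 5284.4 km
Excess = 5284.4 − 5142.7 = 141.7 ≈ 142 km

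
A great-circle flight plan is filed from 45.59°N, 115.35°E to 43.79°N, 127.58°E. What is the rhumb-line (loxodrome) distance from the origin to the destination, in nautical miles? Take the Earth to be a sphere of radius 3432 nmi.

532 nmi

Δψ = ln[tan(π/4+φ₂/2)/tan(π/4+φ₁/2)] = -0.0442;  Δφ = -0.0314 rad,  Δλ = +0.2135 rad
q = Δφ/Δψ = 0.7108
d = R·√(Δφ² + q²Δλ²) = 3432·0.15495 = 532 nmi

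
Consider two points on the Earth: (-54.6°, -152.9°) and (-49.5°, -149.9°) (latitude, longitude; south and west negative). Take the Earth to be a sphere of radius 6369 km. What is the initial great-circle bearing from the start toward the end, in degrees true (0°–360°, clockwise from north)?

21.1°

N = sin Δλ·cos φ₂ = +0.0340;  D = cos φ₁ sin φ₂ − sin φ₁ cos φ₂ cos Δλ = +0.0882
initial course = atan2(N, D) = 21.08°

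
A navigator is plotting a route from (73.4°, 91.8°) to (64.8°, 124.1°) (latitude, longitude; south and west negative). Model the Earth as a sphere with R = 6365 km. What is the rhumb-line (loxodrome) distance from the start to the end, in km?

1583 km

Rhumb course C = atan2(Δλ, Δψ) with Δψ = ln[tan(π/4+φ₂/2)/tan(π/4+φ₁/2)] = -0.4267, Δλ = +0.5637 → C = 127.12°
d = R·|Δφ| / |cos C| = 6365·0.15010 / 0.60353 = 1583 km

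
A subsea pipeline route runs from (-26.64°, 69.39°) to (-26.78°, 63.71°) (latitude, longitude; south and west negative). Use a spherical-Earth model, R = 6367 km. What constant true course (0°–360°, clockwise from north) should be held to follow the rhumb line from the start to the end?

268.4°

Δψ = ln[tan(π/4+φ₂/2)/tan(π/4+φ₁/2)] = -0.0027
Δλ = -0.0991 rad (taken the short way round)
course = atan2(Δλ, Δψ) = 268.42°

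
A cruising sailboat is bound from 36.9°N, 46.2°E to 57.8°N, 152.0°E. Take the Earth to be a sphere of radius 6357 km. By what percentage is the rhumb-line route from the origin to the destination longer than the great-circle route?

Great circle: σ = 1.1679 rad → d_gc = Rσ = 7424.6 km
Rhumb: Δφ = +0.3648, Δλ = +1.8466, Δψ = +0.5488, q = Δφ/Δψ = 0.6647 → d_rh = R√(Δφ²+q²Δλ²) = 8139.8 km
Excess = (8139.8 − 7424.6) / 7424.6 = 715.2 / 7424.6 = 9.63% ≈ 9.6%

9.6%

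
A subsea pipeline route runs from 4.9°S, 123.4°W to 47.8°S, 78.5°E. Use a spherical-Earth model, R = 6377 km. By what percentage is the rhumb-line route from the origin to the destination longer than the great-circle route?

15.6%

Great circle: σ = 2.1624 rad → d_gc = Rσ = 13789.6 km
Rhumb: Δφ = -0.7487, Δλ = -2.7594, Δψ = -0.8666, q = Δφ/Δψ = 0.8640 → d_rh = R√(Δφ²+q²Δλ²) = 15935.0 km
Excess = (15935.0 − 13789.6) / 13789.6 = 2145.4 / 13789.6 = 15.56% ≈ 15.6%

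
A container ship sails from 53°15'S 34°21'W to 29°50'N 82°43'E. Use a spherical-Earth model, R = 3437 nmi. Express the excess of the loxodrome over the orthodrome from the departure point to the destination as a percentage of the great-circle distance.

Great circle: σ = 2.2585 rad → d_gc = Rσ = 7762.5 nmi
Rhumb: Δφ = +1.4501, Δλ = +2.0432, Δψ = +1.6481, q = Δφ/Δψ = 0.8799 → d_rh = R√(Δφ²+q²Δλ²) = 7938.4 nmi
Excess = (7938.4 − 7762.5) / 7762.5 = 175.9 / 7762.5 = 2.27% ≈ 2.3%

2.3%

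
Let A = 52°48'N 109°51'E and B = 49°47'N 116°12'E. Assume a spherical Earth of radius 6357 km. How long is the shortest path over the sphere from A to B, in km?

cos σ = sin φ₁ sin φ₂ + cos φ₁ cos φ₂ cos Δλ
      = sin(52.80°)sin(49.78°) + cos(52.80°)cos(49.78°)cos(6.35°) = 0.9962
σ = 4.984° → d = Rσ = 6357·0.08698 = 553 km

553 km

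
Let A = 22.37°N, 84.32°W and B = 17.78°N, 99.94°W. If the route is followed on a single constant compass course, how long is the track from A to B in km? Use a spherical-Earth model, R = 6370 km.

Rhumb course C = atan2(Δλ, Δψ) with Δψ = ln[tan(π/4+φ₂/2)/tan(π/4+φ₁/2)] = -0.0853, Δλ = -0.2726 → C = 252.62°
d = R·|Δφ| / |cos C| = 6370·0.08011 / 0.29868 = 1709 km

1709 km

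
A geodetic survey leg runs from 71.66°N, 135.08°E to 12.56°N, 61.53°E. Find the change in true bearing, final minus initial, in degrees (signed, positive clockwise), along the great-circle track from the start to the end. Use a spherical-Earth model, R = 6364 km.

-59.9°

At departure: θ₁ = atan2(sin Δλ cos φ₂, cos φ₁ sin φ₂ − sin φ₁ cos φ₂ cos Δλ) = 258.30°
At arrival: θ₂ = atan2(sin Δλ cos φ₁, −cos φ₂ sin φ₁ + sin φ₂ cos φ₁ cos Δλ) = 198.40°
Δθ = θ₂ − θ₁ = -59.9°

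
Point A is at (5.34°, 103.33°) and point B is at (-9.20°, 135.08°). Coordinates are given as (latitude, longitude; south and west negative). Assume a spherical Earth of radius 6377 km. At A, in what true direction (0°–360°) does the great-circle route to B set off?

θ = atan2( sin Δλ·cos φ₂ ,  cos φ₁ sin φ₂ − sin φ₁ cos φ₂ cos Δλ )
  = atan2(+0.5194, -0.2373) = 114.55°

114.6°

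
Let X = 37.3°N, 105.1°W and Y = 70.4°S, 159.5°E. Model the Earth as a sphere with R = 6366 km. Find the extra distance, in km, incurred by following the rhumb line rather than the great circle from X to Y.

Great circle: cos σ = sin φ₁ sin φ₂ + cos φ₁ cos φ₂ cos Δλ,  σ = 2.2093 rad → d_gc = 14064.4 km
Rhumb line: Δψ = -2.4586, q = Δφ/Δψ = 0.7646, d_rh = R√(Δφ²+q²Δλ²) = 14452.2 km
Excess = 14452.2 − 14064.4 = 387.8 ≈ 388 km

388 km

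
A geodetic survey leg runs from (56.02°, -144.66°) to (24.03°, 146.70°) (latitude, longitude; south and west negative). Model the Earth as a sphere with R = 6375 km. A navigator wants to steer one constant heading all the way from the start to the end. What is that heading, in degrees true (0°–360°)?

Δψ = ln[tan(π/4+φ₂/2)/tan(π/4+φ₁/2)] = -0.7534
Δλ = -1.1980 rad (taken the short way round)
course = atan2(Δλ, Δψ) = 237.83°

237.8°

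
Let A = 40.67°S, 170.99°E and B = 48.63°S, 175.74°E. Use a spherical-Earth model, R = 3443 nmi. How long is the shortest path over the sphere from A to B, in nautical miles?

519 nmi

cos σ = sin φ₁ sin φ₂ + cos φ₁ cos φ₂ cos Δλ
      = sin(-40.67°)sin(-48.63°) + cos(-40.67°)cos(-48.63°)cos(4.75°) = 0.9886
σ = 8.643° → d = Rσ = 3443·0.15085 = 519 nmi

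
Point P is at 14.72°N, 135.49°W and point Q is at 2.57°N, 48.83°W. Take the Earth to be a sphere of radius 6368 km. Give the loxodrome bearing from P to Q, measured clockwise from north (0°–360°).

Δψ = ln[tan(π/4+φ₂/2)/tan(π/4+φ₁/2)] = -0.2149
Δλ = +1.5125 rad (taken the short way round)
course = atan2(Δλ, Δψ) = 98.09°

98.1°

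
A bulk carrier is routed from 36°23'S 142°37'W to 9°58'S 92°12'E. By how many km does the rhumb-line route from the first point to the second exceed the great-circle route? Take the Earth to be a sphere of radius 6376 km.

Great circle: cos σ = sin φ₁ sin φ₂ + cos φ₁ cos φ₂ cos Δλ,  σ = 1.9329 rad → d_gc = 12323.9 km
Rhumb line: Δψ = +0.5077, q = Δφ/Δψ = 0.9081, d_rh = R√(Δφ²+q²Δλ²) = 12987.2 km
Excess = 12987.2 − 12323.9 = 663.3 ≈ 663 km

663 km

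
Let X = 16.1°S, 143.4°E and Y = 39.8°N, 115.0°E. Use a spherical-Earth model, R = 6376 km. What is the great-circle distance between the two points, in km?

6883 km

Haversine: a = sin²(Δφ/2)+cos φ₁ cos φ₂ sin²(Δλ/2) = 0.26410;  σ = 2·atan2(√a,√(1−a))
σ = 61.849° → d = Rσ = 6376·1.07946 = 6883 km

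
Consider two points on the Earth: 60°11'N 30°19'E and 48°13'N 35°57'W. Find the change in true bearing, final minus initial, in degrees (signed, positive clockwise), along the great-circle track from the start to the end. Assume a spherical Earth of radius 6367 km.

At departure: θ₁ = atan2(sin Δλ cos φ₂, cos φ₁ sin φ₂ − sin φ₁ cos φ₂ cos Δλ) = 282.76°
At arrival: θ₂ = atan2(sin Δλ cos φ₁, −cos φ₂ sin φ₁ + sin φ₂ cos φ₁ cos Δλ) = 226.70°
Δθ = θ₂ − θ₁ = -56.1°

-56.1°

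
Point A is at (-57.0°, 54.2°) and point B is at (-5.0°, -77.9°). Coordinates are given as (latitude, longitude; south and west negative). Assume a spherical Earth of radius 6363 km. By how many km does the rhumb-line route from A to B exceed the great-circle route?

Great circle: cos σ = sin φ₁ sin φ₂ + cos φ₁ cos φ₂ cos Δλ,  σ = 1.8657 rad → d_gc = 11871.5 km
Rhumb line: Δψ = +1.1293, q = Δφ/Δψ = 0.8037, d_rh = R√(Δφ²+q²Δλ²) = 13128.4 km
Excess = 13128.4 − 11871.5 = 1256.9 ≈ 1257 km

1257 km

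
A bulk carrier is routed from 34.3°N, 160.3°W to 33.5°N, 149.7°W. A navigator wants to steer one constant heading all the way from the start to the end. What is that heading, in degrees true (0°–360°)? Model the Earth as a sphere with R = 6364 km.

95.2°

Δψ = ln[tan(π/4+φ₂/2)/tan(π/4+φ₁/2)] = -0.0168
Δλ = +0.1850 rad (taken the short way round)
course = atan2(Δλ, Δψ) = 95.20°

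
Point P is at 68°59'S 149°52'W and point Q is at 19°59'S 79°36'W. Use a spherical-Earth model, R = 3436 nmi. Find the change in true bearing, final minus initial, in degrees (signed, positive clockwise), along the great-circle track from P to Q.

At departure: θ₁ = atan2(sin Δλ cos φ₂, cos φ₁ sin φ₂ − sin φ₁ cos φ₂ cos Δλ) = 78.89°
At arrival: θ₂ = atan2(sin Δλ cos φ₁, −cos φ₂ sin φ₁ + sin φ₂ cos φ₁ cos Δλ) = 21.99°
Δθ = θ₂ − θ₁ = -56.9°

-56.9°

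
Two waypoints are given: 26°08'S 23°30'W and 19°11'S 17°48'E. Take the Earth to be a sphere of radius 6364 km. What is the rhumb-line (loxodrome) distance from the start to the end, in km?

Rhumb course C = atan2(Δλ, Δψ) with Δψ = ln[tan(π/4+φ₂/2)/tan(π/4+φ₁/2)] = +0.1316, Δλ = +0.7208 → C = 79.66°
d = R·|Δφ| / |cos C| = 6364·0.12130 / 0.17954 = 4300 km

4300 km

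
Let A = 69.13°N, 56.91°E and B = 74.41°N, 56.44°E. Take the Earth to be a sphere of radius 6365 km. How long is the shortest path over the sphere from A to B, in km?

Haversine: a = sin²(Δφ/2)+cos φ₁ cos φ₂ sin²(Δλ/2) = 0.00212;  σ = 2·atan2(√a,√(1−a))
σ = 5.282° → d = Rσ = 6365·0.09219 = 587 km

587 km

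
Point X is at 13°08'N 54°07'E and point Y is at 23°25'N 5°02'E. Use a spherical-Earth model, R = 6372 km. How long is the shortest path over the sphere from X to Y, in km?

5283 km

Haversine: a = sin²(Δφ/2)+cos φ₁ cos φ₂ sin²(Δλ/2) = 0.16220;  σ = 2·atan2(√a,√(1−a))
σ = 47.499° → d = Rσ = 6372·0.82902 = 5283 km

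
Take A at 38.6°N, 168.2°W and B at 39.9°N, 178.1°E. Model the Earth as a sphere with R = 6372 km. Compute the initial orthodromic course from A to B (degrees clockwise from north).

N = sin Δλ·cos φ₂ = -0.1817;  D = cos φ₁ sin φ₂ − sin φ₁ cos φ₂ cos Δλ = +0.0363
initial course = atan2(N, D) = 281.30°

281.3°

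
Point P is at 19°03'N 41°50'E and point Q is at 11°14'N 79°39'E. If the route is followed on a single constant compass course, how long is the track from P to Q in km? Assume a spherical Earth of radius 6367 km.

Rhumb course C = atan2(Δλ, Δψ) with Δψ = ln[tan(π/4+φ₂/2)/tan(π/4+φ₁/2)] = -0.1415, Δλ = +0.6600 → C = 102.10°
d = R·|Δφ| / |cos C| = 6367·0.13643 / 0.20956 = 4145 km

4145 km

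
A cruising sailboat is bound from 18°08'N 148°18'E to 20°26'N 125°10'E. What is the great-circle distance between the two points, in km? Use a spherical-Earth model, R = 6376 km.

2441 km

cos σ = sin φ₁ sin φ₂ + cos φ₁ cos φ₂ cos Δλ
      = sin(18.13°)sin(20.43°) + cos(18.13°)cos(20.43°)cos(-23.13°) = 0.9276
σ = 21.938° → d = Rσ = 6376·0.38289 = 2441 km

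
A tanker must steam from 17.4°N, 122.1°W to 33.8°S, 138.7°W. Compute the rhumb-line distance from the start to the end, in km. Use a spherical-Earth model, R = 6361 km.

Δψ = ln[tan(π/4+φ₂/2)/tan(π/4+φ₁/2)] = -0.9359;  Δφ = -0.8936 rad,  Δλ = -0.2897 rad
q = Δφ/Δψ = 0.9548
d = R·√(Δφ² + q²Δλ²) = 6361·0.93545 = 5950 km

5950 km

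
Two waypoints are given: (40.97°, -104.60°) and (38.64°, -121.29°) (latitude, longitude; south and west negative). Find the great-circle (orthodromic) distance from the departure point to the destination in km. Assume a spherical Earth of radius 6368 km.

1446 km

Haversine: a = sin²(Δφ/2)+cos φ₁ cos φ₂ sin²(Δλ/2) = 0.01284;  σ = 2·atan2(√a,√(1−a))
σ = 13.011° → d = Rσ = 6368·0.22708 = 1446 km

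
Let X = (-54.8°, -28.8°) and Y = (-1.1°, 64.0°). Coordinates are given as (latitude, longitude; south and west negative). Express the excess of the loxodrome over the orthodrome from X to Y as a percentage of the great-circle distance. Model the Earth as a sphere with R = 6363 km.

Great circle: σ = 1.5833 rad → d_gc = Rσ = 10074.3 km
Rhumb: Δφ = +0.9372, Δλ = +1.6197, Δψ = +1.1290, q = Δφ/Δψ = 0.8302 → d_rh = R√(Δφ²+q²Δλ²) = 10429.1 km
Excess = (10429.1 − 10074.3) / 10074.3 = 354.8 / 10074.3 = 3.52% ≈ 3.5%

3.5%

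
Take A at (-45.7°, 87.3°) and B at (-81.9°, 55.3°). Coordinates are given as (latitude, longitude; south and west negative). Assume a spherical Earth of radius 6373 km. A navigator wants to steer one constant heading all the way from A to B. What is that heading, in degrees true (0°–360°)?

197.7°

Δψ = ln[tan(π/4+φ₂/2)/tan(π/4+φ₁/2)] = -1.7491
Δλ = -0.5585 rad (taken the short way round)
course = atan2(Δλ, Δψ) = 197.71°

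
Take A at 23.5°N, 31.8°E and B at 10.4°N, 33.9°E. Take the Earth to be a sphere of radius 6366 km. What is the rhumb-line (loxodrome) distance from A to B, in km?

Δψ = ln[tan(π/4+φ₂/2)/tan(π/4+φ₁/2)] = -0.2396;  Δφ = -0.2286 rad,  Δλ = +0.0367 rad
q = Δφ/Δψ = 0.9541
d = R·√(Δφ² + q²Δλ²) = 6366·0.23130 = 1472 km

1472 km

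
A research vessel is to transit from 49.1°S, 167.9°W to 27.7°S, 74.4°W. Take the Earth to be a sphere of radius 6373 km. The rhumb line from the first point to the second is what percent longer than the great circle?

Great circle: σ = 1.2493 rad → d_gc = Rσ = 7962.0 km
Rhumb: Δφ = +0.3735, Δλ = +1.6319, Δψ = +0.4830, q = Δφ/Δψ = 0.7733 → d_rh = R√(Δφ²+q²Δλ²) = 8387.1 km
Excess = (8387.1 − 7962.0) / 7962.0 = 425.1 / 7962.0 = 5.34% ≈ 5.3%

5.3%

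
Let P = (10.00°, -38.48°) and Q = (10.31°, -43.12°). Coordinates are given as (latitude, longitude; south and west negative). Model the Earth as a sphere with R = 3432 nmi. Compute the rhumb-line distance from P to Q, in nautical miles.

Rhumb course C = atan2(Δλ, Δψ) with Δψ = ln[tan(π/4+φ₂/2)/tan(π/4+φ₁/2)] = +0.0055, Δλ = -0.0810 → C = 273.88°
d = R·|Δφ| / |cos C| = 3432·0.00541 / 0.06772 = 274 nmi

274 nmi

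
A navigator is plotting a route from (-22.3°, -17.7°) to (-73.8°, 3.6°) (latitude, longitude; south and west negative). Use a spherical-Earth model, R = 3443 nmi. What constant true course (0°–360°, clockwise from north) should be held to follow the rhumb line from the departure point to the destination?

166.5°

Meridional parts: M(φ₁)=-0.3994, M(φ₂)=-1.9497 → ΔM = -1.5502;  Δλ = +0.3718 rad
tan C = Δλ / ΔM = -0.2398 → C = 166.51°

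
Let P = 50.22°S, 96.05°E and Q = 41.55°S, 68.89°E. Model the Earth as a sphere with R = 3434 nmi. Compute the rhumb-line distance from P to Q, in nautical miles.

Δψ = ln[tan(π/4+φ₂/2)/tan(π/4+φ₁/2)] = +0.2180;  Δφ = +0.1513 rad,  Δλ = -0.4740 rad
q = Δφ/Δψ = 0.6940
d = R·√(Δφ² + q²Δλ²) = 3434·0.36212 = 1244 nmi

1244 nmi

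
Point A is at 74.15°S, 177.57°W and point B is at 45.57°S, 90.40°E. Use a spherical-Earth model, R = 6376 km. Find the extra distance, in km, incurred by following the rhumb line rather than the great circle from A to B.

467 km

Great circle: cos σ = sin φ₁ sin φ₂ + cos φ₁ cos φ₂ cos Δλ,  σ = 0.8228 rad → d_gc = 5246.1 km
Rhumb line: Δψ = +1.0763, q = Δφ/Δψ = 0.4635, d_rh = R√(Δφ²+q²Δλ²) = 5713.5 km
Excess = 5713.5 − 5246.1 = 467.4 ≈ 467 km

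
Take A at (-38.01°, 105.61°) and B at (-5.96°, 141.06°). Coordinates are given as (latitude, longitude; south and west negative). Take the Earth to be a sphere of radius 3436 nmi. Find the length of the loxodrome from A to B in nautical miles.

Rhumb course C = atan2(Δλ, Δψ) with Δψ = ln[tan(π/4+φ₂/2)/tan(π/4+φ₁/2)] = +0.6140, Δλ = +0.6187 → C = 45.22°
d = R·|Δφ| / |cos C| = 3436·0.55938 / 0.70439 = 2729 nmi

2729 nmi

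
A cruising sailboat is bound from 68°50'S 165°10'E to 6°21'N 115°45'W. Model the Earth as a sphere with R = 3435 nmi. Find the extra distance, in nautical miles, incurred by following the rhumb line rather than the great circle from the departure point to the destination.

Great circle: cos σ = sin φ₁ sin φ₂ + cos φ₁ cos φ₂ cos Δλ,  σ = 1.6060 rad → d_gc = 5516.5 nmi
Rhumb line: Δψ = +1.7885, q = Δφ/Δψ = 0.7337, d_rh = R√(Δφ²+q²Δλ²) = 5693.5 nmi
Excess = 5693.5 − 5516.5 = 177.0 ≈ 177 nmi

177 nmi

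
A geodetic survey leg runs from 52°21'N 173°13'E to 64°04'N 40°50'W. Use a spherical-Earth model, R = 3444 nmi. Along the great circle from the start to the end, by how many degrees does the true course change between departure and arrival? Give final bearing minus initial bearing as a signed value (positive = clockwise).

+140.6°

At departure: θ₁ = atan2(sin Δλ cos φ₂, cos φ₁ sin φ₂ − sin φ₁ cos φ₂ cos Δλ) = 16.32°
At arrival: θ₂ = atan2(sin Δλ cos φ₁, −cos φ₂ sin φ₁ + sin φ₂ cos φ₁ cos Δλ) = 156.89°
Δθ = θ₂ − θ₁ = +140.6°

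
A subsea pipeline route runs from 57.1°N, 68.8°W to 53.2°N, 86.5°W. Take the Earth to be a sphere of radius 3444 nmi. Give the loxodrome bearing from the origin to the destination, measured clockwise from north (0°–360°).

Meridional parts: M(φ₁)=+1.2199, M(φ₂)=+1.1006 → ΔM = -0.1192;  Δλ = -0.3089 rad
tan C = Δλ / ΔM = +2.5908 → C = 248.89°

248.9°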